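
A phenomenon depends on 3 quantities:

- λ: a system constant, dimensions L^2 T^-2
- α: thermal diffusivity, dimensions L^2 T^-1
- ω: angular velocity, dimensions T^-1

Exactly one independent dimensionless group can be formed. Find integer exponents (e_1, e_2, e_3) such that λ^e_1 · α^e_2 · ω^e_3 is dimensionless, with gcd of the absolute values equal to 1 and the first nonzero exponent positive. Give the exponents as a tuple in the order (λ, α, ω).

L: e_1·(2) + e_2·(2) + e_3·(0) = 0
T: e_1·(-2) + e_2·(-1) + e_3·(-1) = 0
Solving this homogeneous linear system for the smallest-integer solution (first nonzero entry positive) gives (1, -1, -1).

(1, -1, -1)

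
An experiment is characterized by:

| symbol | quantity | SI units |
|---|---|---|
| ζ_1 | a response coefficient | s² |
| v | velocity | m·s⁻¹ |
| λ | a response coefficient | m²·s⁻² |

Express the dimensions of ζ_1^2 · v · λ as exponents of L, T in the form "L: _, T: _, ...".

L: 3, T: 1

Collect each base-dimension exponent across the product:
  L: 2·(0) + (1) + (2) = 3
  T: 2·(2) + (-1) + (-2) = 1
So the dimensions are [L³ T].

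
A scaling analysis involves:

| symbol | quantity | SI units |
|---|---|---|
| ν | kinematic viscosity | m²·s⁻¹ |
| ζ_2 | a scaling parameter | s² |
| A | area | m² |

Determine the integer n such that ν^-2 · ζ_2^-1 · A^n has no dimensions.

2

Balance the L exponent: (2)·n from A, plus −2·(2) − (0) = -4 from the rest, must sum to zero.
2n − 4 = 0, so n = 2.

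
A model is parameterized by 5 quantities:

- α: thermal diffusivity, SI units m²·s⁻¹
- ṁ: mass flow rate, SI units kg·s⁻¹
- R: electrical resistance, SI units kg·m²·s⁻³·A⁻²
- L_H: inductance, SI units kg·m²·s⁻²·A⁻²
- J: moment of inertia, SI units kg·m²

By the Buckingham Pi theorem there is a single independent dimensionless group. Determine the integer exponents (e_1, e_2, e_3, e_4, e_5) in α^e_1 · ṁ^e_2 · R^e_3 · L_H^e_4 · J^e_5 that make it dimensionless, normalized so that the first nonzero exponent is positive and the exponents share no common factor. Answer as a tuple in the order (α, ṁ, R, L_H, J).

(1, 1, -2, 2, -1)

M: e_1·(0) + e_2·(1) + e_3·(1) + e_4·(1) + e_5·(1) = 0
L: e_1·(2) + e_2·(0) + e_3·(2) + e_4·(2) + e_5·(2) = 0
T: e_1·(-1) + e_2·(-1) + e_3·(-3) + e_4·(-2) + e_5·(0) = 0
I: e_1·(0) + e_2·(0) + e_3·(-2) + e_4·(-2) + e_5·(0) = 0
Solving this homogeneous linear system for the smallest-integer solution (first nonzero entry positive) gives (1, 1, -2, 2, -1).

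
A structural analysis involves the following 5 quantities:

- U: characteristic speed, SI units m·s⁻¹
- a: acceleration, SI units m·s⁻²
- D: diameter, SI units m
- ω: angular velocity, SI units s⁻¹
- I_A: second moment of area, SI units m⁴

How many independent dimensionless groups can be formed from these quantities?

3

There are 5 variables and 2 base dimensions (L, T).
The dimension matrix has rank 2.
Independent dimensionless groups: 5 − 2 = 3.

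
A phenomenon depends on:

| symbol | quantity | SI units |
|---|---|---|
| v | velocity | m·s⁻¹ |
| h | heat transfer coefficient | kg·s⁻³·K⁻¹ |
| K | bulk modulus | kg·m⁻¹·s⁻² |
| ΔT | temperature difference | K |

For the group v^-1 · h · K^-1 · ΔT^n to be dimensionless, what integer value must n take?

Balance the Θ exponent: (1)·n from ΔT, plus −(0) + (-1) − (0) = -1 from the rest, must sum to zero.
n − 1 = 0, so n = 1.

1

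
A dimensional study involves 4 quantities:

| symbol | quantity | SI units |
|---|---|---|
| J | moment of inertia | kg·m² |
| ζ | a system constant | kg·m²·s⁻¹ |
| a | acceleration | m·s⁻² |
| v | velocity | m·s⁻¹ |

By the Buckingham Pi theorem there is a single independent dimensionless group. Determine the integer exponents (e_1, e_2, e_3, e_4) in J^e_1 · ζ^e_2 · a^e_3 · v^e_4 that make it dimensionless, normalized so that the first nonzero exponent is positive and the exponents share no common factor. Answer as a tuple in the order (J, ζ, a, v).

(1, -1, 1, -1)

M: e_1·(1) + e_2·(1) + e_3·(0) + e_4·(0) = 0
L: e_1·(2) + e_2·(2) + e_3·(1) + e_4·(1) = 0
T: e_1·(0) + e_2·(-1) + e_3·(-2) + e_4·(-1) = 0
Solving this homogeneous linear system for the smallest-integer solution (first nonzero entry positive) gives (1, -1, 1, -1).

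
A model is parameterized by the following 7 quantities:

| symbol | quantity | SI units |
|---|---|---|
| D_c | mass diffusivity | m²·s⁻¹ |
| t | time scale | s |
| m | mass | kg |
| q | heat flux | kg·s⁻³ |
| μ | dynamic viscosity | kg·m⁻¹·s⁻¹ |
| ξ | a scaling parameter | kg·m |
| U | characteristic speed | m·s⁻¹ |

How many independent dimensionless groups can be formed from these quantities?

There are 7 variables and 3 base dimensions (M, L, T).
The dimension matrix has rank 3.
Independent dimensionless groups: 7 − 3 = 4.

4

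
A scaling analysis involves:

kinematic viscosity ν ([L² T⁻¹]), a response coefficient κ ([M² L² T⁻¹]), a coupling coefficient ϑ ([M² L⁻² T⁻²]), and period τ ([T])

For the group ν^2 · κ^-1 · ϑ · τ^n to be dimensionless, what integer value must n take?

3

Balance the T exponent: (1)·n from τ, plus 2·(-1) − (-1) + (-2) = -3 from the rest, must sum to zero.
n − 3 = 0, so n = 3.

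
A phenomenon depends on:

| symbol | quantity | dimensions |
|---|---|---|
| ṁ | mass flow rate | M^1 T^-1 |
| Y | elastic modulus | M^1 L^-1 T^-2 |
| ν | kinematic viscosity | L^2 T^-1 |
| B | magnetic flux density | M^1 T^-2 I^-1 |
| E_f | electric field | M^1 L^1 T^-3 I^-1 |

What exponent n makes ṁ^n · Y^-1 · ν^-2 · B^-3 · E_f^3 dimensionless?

1

Balance the M exponent: (1)·n from ṁ, plus −(1) − 2·(0) − 3·(1) + 3·(1) = -1 from the rest, must sum to zero.
n − 1 = 0, so n = 1.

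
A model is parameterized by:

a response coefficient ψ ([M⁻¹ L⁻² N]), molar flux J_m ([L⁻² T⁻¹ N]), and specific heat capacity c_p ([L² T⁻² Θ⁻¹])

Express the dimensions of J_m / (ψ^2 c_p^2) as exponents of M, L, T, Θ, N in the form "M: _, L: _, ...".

M: 2, L: -2, T: 3, Θ: 2, N: -1

Collect each base-dimension exponent across the product:
  M: −2·(-1) + (0) − 2·(0) = 2
  L: −2·(-2) + (-2) − 2·(2) = -2
  T: −2·(0) + (-1) − 2·(-2) = 3
  Θ: −2·(0) + (0) − 2·(-1) = 2
  N: −2·(1) + (1) − 2·(0) = -1
So the dimensions are [M² L⁻² T³ Θ² N⁻¹].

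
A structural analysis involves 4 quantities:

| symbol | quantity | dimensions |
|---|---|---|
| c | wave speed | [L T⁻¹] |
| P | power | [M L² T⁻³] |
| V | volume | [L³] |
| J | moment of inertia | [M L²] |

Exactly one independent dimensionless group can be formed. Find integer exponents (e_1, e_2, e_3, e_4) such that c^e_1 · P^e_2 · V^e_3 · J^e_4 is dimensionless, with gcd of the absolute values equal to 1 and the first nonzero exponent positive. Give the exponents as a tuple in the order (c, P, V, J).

M: e_1·(0) + e_2·(1) + e_3·(0) + e_4·(1) = 0
L: e_1·(1) + e_2·(2) + e_3·(3) + e_4·(2) = 0
T: e_1·(-1) + e_2·(-3) + e_3·(0) + e_4·(0) = 0
Solving this homogeneous linear system for the smallest-integer solution (first nonzero entry positive) gives (3, -1, -1, 1).

(3, -1, -1, 1)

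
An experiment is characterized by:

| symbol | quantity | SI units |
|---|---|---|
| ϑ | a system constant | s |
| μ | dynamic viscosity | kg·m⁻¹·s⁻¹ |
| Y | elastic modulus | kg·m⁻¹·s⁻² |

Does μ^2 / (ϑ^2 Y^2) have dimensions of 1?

yes

Sum the exponent of each base dimension across the product:
  M: −2·[ϑ]_M + 2·[μ]_M − 2·[Y]_M = −2·(0) + 2·(1) − 2·(1) = 0
  L: −2·[ϑ]_L + 2·[μ]_L − 2·[Y]_L = −2·(0) + 2·(-1) − 2·(-1) = 0
  T: −2·[ϑ]_T + 2·[μ]_T − 2·[Y]_T = −2·(1) + 2·(-1) − 2·(-2) = 0
All base exponents vanish — dimensionless.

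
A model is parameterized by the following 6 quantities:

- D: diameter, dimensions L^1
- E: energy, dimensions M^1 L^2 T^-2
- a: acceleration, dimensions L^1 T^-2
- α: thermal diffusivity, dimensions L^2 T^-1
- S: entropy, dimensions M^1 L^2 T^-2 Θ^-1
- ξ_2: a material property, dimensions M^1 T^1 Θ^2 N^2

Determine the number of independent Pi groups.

There are 6 variables and 5 base dimensions (M, L, T, Θ, N).
The dimension matrix has rank 5.
Independent dimensionless groups: 6 − 5 = 1.

1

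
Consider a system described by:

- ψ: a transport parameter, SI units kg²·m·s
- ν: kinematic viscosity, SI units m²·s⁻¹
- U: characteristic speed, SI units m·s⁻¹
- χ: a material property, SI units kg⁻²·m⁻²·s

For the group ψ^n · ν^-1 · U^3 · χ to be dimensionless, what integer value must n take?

Balance the M exponent: (2)·n from ψ, plus −(0) + 3·(0) + (-2) = -2 from the rest, must sum to zero.
2n − 2 = 0, so n = 1.

1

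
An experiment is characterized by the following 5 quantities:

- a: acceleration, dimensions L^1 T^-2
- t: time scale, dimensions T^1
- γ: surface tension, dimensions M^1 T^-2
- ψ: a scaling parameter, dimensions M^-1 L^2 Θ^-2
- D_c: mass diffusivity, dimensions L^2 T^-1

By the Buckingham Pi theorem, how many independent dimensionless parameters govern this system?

There are 5 variables and 4 base dimensions (M, L, T, Θ).
The dimension matrix has rank 4.
Independent dimensionless groups: 5 − 4 = 1.

1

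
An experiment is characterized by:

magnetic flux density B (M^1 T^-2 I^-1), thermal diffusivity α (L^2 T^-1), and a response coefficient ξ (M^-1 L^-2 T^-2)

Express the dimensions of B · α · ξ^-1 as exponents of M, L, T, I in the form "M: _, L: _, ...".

Collect each base-dimension exponent across the product:
  M: (1) + (0) − (-1) = 2
  L: (0) + (2) − (-2) = 4
  T: (-2) + (-1) − (-2) = -1
  I: (-1) + (0) − (0) = -1
So the dimensions are [M² L⁴ T⁻¹ I⁻¹].

M: 2, L: 4, T: -1, I: -1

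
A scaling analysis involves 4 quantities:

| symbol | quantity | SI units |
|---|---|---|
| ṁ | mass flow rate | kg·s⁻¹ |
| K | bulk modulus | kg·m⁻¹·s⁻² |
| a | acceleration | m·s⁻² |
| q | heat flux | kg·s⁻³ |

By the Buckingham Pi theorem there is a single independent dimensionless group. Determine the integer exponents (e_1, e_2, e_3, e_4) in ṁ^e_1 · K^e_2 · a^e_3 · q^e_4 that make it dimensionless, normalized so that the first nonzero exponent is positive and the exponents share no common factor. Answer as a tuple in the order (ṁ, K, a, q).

M: e_1·(1) + e_2·(1) + e_3·(0) + e_4·(1) = 0
L: e_1·(0) + e_2·(-1) + e_3·(1) + e_4·(0) = 0
T: e_1·(-1) + e_2·(-2) + e_3·(-2) + e_4·(-3) = 0
Solving this homogeneous linear system for the smallest-integer solution (first nonzero entry positive) gives (1, 2, 2, -3).

(1, 2, 2, -3)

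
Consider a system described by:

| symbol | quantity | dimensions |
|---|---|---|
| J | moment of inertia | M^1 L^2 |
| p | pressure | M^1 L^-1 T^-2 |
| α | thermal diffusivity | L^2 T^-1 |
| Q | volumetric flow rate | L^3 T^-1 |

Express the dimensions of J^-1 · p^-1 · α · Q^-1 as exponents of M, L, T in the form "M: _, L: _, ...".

M: -2, L: -2, T: 2

Collect each base-dimension exponent across the product:
  M: −(1) − (1) + (0) − (0) = -2
  L: −(2) − (-1) + (2) − (3) = -2
  T: −(0) − (-2) + (-1) − (-1) = 2
So the dimensions are [M⁻² L⁻² T²].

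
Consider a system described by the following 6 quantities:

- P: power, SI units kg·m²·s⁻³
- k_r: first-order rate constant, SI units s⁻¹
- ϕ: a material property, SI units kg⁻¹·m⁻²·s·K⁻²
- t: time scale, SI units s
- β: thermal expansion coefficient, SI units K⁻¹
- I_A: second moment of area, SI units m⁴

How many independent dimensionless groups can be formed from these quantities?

There are 6 variables and 4 base dimensions (M, L, T, Θ).
The dimension matrix has rank 4.
Independent dimensionless groups: 6 − 4 = 2.

2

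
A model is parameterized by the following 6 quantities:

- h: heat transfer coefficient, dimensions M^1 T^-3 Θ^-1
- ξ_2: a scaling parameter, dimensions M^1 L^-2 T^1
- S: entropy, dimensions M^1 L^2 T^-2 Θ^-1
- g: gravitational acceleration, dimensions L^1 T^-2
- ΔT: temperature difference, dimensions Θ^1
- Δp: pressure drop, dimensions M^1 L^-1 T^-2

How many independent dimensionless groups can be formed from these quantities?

2

There are 6 variables and 4 base dimensions (M, L, T, Θ).
The dimension matrix has rank 4.
Independent dimensionless groups: 6 − 4 = 2.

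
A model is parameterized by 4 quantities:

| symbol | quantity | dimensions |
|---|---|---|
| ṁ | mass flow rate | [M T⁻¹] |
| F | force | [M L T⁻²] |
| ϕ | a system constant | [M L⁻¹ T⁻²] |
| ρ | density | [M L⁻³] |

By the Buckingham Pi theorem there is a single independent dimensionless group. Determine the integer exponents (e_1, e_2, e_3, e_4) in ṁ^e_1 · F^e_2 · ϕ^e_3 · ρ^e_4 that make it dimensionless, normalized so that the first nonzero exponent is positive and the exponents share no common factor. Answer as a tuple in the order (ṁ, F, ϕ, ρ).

(2, -2, 1, -1)

M: e_1·(1) + e_2·(1) + e_3·(1) + e_4·(1) = 0
L: e_1·(0) + e_2·(1) + e_3·(-1) + e_4·(-3) = 0
T: e_1·(-1) + e_2·(-2) + e_3·(-2) + e_4·(0) = 0
Solving this homogeneous linear system for the smallest-integer solution (first nonzero entry positive) gives (2, -2, 1, -1).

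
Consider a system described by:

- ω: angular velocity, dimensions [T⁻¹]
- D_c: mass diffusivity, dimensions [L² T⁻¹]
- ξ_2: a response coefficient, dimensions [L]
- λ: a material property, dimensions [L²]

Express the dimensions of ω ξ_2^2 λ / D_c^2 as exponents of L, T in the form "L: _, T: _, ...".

Collect each base-dimension exponent across the product:
  L: (0) − 2·(2) + 2·(1) + (2) = 0
  T: (-1) − 2·(-1) + 2·(0) + (0) = 1
So the dimensions are [T].

L: 0, T: 1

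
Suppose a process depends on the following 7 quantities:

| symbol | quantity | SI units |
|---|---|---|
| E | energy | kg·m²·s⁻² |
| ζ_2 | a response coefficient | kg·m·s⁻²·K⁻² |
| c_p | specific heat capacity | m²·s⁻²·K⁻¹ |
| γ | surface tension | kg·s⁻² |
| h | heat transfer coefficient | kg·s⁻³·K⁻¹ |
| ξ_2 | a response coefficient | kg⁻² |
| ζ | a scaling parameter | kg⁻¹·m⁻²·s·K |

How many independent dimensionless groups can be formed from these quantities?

3

There are 7 variables and 4 base dimensions (M, L, T, Θ).
The dimension matrix has rank 4.
Independent dimensionless groups: 7 − 4 = 3.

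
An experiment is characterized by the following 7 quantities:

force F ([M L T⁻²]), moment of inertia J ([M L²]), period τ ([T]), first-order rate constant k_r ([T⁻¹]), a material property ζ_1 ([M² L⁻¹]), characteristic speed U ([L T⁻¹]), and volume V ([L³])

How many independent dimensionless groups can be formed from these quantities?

There are 7 variables and 3 base dimensions (M, L, T).
The dimension matrix has rank 3.
Independent dimensionless groups: 7 − 3 = 4.

4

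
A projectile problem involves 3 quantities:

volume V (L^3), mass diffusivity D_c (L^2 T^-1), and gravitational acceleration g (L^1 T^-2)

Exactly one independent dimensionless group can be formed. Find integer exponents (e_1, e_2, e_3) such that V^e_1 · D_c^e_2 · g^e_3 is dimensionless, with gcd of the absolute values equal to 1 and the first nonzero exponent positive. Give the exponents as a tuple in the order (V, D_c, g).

(1, -2, 1)

L: e_1·(3) + e_2·(2) + e_3·(1) = 0
T: e_1·(0) + e_2·(-1) + e_3·(-2) = 0
Solving this homogeneous linear system for the smallest-integer solution (first nonzero entry positive) gives (1, -2, 1).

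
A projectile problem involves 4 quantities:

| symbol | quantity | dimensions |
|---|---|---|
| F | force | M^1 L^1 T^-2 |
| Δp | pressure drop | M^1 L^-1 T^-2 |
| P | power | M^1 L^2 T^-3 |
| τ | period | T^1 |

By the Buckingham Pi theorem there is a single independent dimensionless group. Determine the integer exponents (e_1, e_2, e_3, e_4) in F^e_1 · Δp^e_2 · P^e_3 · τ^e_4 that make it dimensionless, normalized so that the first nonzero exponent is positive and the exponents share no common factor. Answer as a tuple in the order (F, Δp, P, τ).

M: e_1·(1) + e_2·(1) + e_3·(1) + e_4·(0) = 0
L: e_1·(1) + e_2·(-1) + e_3·(2) + e_4·(0) = 0
T: e_1·(-2) + e_2·(-2) + e_3·(-3) + e_4·(1) = 0
Solving this homogeneous linear system for the smallest-integer solution (first nonzero entry positive) gives (3, -1, -2, -2).

(3, -1, -2, -2)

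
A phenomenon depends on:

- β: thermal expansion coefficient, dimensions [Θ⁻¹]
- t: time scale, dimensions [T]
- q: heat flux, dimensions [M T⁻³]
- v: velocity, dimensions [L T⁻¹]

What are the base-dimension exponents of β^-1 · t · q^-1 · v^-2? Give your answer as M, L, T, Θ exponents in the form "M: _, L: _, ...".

M: -1, L: -2, T: 6, Θ: 1

Collect each base-dimension exponent across the product:
  M: −(0) + (0) − (1) − 2·(0) = -1
  L: −(0) + (0) − (0) − 2·(1) = -2
  T: −(0) + (1) − (-3) − 2·(-1) = 6
  Θ: −(-1) + (0) − (0) − 2·(0) = 1
So the dimensions are [M⁻¹ L⁻² T⁶ Θ].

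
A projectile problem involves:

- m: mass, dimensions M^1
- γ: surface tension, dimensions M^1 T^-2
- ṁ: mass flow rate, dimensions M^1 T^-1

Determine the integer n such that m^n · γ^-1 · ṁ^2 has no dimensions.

-1

Balance the M exponent: (1)·n from m, plus −(1) + 2·(1) = 1 from the rest, must sum to zero.
n + 1 = 0, so n = -1.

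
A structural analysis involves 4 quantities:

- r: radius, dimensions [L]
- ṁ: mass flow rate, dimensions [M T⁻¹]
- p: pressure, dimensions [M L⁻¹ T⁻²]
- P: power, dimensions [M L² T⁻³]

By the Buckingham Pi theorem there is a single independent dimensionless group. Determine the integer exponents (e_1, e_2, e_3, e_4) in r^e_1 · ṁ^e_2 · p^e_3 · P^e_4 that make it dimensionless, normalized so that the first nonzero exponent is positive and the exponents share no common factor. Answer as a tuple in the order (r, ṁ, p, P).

(4, -1, 2, -1)

M: e_1·(0) + e_2·(1) + e_3·(1) + e_4·(1) = 0
L: e_1·(1) + e_2·(0) + e_3·(-1) + e_4·(2) = 0
T: e_1·(0) + e_2·(-1) + e_3·(-2) + e_4·(-3) = 0
Solving this homogeneous linear system for the smallest-integer solution (first nonzero entry positive) gives (4, -1, 2, -1).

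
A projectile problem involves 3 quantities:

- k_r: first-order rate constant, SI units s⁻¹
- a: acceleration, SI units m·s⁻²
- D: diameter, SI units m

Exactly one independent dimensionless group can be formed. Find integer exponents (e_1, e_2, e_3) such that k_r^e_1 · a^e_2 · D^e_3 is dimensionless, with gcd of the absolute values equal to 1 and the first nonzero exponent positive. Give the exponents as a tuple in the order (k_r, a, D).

(2, -1, 1)

L: e_1·(0) + e_2·(1) + e_3·(1) = 0
T: e_1·(-1) + e_2·(-2) + e_3·(0) = 0
Solving this homogeneous linear system for the smallest-integer solution (first nonzero entry positive) gives (2, -1, 1).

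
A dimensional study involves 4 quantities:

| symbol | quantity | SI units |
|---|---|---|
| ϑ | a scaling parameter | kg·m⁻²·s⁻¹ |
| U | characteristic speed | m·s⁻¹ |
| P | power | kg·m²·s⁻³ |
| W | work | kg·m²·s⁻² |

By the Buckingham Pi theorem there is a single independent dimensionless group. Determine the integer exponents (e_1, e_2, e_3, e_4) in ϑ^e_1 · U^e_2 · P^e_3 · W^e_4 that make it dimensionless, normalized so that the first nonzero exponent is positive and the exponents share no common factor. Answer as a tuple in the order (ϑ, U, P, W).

M: e_1·(1) + e_2·(0) + e_3·(1) + e_4·(1) = 0
L: e_1·(-2) + e_2·(1) + e_3·(2) + e_4·(2) = 0
T: e_1·(-1) + e_2·(-1) + e_3·(-3) + e_4·(-2) = 0
Solving this homogeneous linear system for the smallest-integer solution (first nonzero entry positive) gives (1, 4, -3, 2).

(1, 4, -3, 2)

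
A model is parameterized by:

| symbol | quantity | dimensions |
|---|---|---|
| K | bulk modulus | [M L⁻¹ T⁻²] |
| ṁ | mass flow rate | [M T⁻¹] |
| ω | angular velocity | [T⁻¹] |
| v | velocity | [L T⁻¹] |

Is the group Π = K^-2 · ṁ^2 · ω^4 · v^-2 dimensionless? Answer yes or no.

yes

Sum the exponent of each base dimension across the product:
  M: −2·[K]_M + 2·[ṁ]_M + 4·[ω]_M − 2·[v]_M = −2·(1) + 2·(1) + 4·(0) − 2·(0) = 0
  L: −2·[K]_L + 2·[ṁ]_L + 4·[ω]_L − 2·[v]_L = −2·(-1) + 2·(0) + 4·(0) − 2·(1) = 0
  T: −2·[K]_T + 2·[ṁ]_T + 4·[ω]_T − 2·[v]_T = −2·(-2) + 2·(-1) + 4·(-1) − 2·(-1) = 0
  N: −2·[K]_N + 2·[ṁ]_N + 4·[ω]_N − 2·[v]_N = −2·(0) + 2·(0) + 4·(0) − 2·(0) = 0
All base exponents vanish — dimensionless.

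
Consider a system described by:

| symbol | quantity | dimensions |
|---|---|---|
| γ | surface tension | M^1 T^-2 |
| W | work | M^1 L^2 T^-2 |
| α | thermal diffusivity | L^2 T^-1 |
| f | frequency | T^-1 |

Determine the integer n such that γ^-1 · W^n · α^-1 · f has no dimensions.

Balance the M exponent: (1)·n from W, plus −(1) − (0) + (0) = -1 from the rest, must sum to zero.
n − 1 = 0, so n = 1.

1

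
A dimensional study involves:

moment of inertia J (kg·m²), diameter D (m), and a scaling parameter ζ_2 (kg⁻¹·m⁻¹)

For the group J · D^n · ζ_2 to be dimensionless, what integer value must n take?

-1

Balance the L exponent: (1)·n from D, plus (2) + (-1) = 1 from the rest, must sum to zero.
n + 1 = 0, so n = -1.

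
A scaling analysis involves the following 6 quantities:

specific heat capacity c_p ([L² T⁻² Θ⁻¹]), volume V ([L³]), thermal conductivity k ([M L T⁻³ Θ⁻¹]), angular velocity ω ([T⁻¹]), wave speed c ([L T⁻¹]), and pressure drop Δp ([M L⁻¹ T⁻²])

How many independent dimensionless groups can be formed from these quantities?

There are 6 variables and 4 base dimensions (M, L, T, Θ).
The dimension matrix has rank 4.
Independent dimensionless groups: 6 − 4 = 2.

2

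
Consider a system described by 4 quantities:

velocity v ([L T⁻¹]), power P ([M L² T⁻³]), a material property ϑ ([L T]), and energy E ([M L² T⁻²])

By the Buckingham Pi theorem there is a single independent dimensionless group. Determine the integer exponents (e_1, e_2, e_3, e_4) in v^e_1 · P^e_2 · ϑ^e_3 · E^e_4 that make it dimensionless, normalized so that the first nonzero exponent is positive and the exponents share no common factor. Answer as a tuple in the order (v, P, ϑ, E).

M: e_1·(0) + e_2·(1) + e_3·(0) + e_4·(1) = 0
L: e_1·(1) + e_2·(2) + e_3·(1) + e_4·(2) = 0
T: e_1·(-1) + e_2·(-3) + e_3·(1) + e_4·(-2) = 0
Solving this homogeneous linear system for the smallest-integer solution (first nonzero entry positive) gives (1, -2, -1, 2).

(1, -2, -1, 2)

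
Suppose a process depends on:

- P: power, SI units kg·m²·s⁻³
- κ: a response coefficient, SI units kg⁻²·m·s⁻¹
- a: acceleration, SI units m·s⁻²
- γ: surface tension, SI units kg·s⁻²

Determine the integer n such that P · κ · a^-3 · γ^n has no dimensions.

1

Balance the M exponent: (1)·n from γ, plus (1) + (-2) − 3·(0) = -1 from the rest, must sum to zero.
n − 1 = 0, so n = 1.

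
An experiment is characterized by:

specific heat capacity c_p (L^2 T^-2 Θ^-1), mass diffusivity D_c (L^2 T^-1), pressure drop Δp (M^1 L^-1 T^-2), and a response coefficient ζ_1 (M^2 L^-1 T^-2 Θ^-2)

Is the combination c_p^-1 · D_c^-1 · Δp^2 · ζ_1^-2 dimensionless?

no

Sum the exponent of each base dimension across the product:
  M: −[c_p]_M − [D_c]_M + 2·[Δp]_M − 2·[ζ_1]_M = −(0) − (0) + 2·(1) − 2·(2) = -2
  L: −[c_p]_L − [D_c]_L + 2·[Δp]_L − 2·[ζ_1]_L = −(2) − (2) + 2·(-1) − 2·(-1) = -4
  T: −[c_p]_T − [D_c]_T + 2·[Δp]_T − 2·[ζ_1]_T = −(-2) − (-1) + 2·(-2) − 2·(-2) = 3
  Θ: −[c_p]_Θ − [D_c]_Θ + 2·[Δp]_Θ − 2·[ζ_1]_Θ = −(-1) − (0) + 2·(0) − 2·(-2) = 5
Net dimensions [M⁻² L⁻⁴ T³ Θ⁵] ≠ [1] — not dimensionless.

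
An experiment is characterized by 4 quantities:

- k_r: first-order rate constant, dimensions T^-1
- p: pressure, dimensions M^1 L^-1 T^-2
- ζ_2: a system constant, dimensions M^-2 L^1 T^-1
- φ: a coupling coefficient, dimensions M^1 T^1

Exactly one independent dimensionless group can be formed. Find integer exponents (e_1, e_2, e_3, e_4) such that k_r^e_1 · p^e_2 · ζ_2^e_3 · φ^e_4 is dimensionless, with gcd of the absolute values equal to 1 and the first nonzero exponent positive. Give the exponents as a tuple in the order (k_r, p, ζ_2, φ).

M: e_1·(0) + e_2·(1) + e_3·(-2) + e_4·(1) = 0
L: e_1·(0) + e_2·(-1) + e_3·(1) + e_4·(0) = 0
T: e_1·(-1) + e_2·(-2) + e_3·(-1) + e_4·(1) = 0
Solving this homogeneous linear system for the smallest-integer solution (first nonzero entry positive) gives (2, -1, -1, -1).

(2, -1, -1, -1)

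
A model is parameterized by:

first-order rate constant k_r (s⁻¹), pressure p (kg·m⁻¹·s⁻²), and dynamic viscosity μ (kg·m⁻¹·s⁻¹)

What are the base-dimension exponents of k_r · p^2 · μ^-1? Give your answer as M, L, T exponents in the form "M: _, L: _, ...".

Collect each base-dimension exponent across the product:
  M: (0) + 2·(1) − (1) = 1
  L: (0) + 2·(-1) − (-1) = -1
  T: (-1) + 2·(-2) − (-1) = -4
So the dimensions are [M L⁻¹ T⁻⁴].

M: 1, L: -1, T: -4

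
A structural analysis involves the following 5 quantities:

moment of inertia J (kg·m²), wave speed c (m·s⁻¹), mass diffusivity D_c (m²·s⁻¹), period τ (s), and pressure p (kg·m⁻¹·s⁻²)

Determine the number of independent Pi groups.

2

There are 5 variables and 3 base dimensions (M, L, T).
The dimension matrix has rank 3.
Independent dimensionless groups: 5 − 3 = 2.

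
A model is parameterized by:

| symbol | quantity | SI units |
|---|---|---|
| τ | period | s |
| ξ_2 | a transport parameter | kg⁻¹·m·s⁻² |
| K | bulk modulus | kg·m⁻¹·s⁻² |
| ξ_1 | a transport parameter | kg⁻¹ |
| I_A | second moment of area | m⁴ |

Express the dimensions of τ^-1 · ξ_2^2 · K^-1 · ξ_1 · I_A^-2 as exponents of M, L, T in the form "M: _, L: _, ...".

M: -4, L: -5, T: -3

Collect each base-dimension exponent across the product:
  M: −(0) + 2·(-1) − (1) + (-1) − 2·(0) = -4
  L: −(0) + 2·(1) − (-1) + (0) − 2·(4) = -5
  T: −(1) + 2·(-2) − (-2) + (0) − 2·(0) = -3
So the dimensions are [M⁻⁴ L⁻⁵ T⁻³].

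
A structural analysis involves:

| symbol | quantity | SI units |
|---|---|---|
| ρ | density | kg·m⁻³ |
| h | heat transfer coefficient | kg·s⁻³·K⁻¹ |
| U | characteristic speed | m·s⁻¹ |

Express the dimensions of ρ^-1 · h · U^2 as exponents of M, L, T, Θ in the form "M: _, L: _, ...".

M: 0, L: 5, T: -5, Θ: -1

Collect each base-dimension exponent across the product:
  M: −(1) + (1) + 2·(0) = 0
  L: −(-3) + (0) + 2·(1) = 5
  T: −(0) + (-3) + 2·(-1) = -5
  Θ: −(0) + (-1) + 2·(0) = -1
So the dimensions are [L⁵ T⁻⁵ Θ⁻¹].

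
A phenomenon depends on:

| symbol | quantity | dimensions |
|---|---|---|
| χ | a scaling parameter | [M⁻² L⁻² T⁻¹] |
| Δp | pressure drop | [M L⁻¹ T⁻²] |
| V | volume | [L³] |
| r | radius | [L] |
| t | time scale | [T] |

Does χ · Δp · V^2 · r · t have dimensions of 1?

no

Sum the exponent of each base dimension across the product:
  M: [χ]_M + [Δp]_M + 2·[V]_M + [r]_M + [t]_M = (-2) + (1) + 2·(0) + (0) + (0) = -1
  L: [χ]_L + [Δp]_L + 2·[V]_L + [r]_L + [t]_L = (-2) + (-1) + 2·(3) + (1) + (0) = 4
  T: [χ]_T + [Δp]_T + 2·[V]_T + [r]_T + [t]_T = (-1) + (-2) + 2·(0) + (0) + (1) = -2
Net dimensions [M⁻¹ L⁴ T⁻²] ≠ [1] — not dimensionless.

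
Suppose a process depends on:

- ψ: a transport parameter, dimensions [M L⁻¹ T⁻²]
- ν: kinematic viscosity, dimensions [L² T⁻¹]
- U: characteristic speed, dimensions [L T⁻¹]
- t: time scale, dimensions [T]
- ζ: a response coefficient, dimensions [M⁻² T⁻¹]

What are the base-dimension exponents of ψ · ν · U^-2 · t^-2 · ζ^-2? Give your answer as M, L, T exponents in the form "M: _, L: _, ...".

M: 5, L: -1, T: -1

Collect each base-dimension exponent across the product:
  M: (1) + (0) − 2·(0) − 2·(0) − 2·(-2) = 5
  L: (-1) + (2) − 2·(1) − 2·(0) − 2·(0) = -1
  T: (-2) + (-1) − 2·(-1) − 2·(1) − 2·(-1) = -1
So the dimensions are [M⁵ L⁻¹ T⁻¹].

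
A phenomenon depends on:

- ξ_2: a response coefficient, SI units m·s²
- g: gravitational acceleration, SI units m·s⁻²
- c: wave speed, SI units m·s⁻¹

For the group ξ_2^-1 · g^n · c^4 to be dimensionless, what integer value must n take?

-3

Balance the L exponent: (1)·n from g, plus −(1) + 4·(1) = 3 from the rest, must sum to zero.
n + 3 = 0, so n = -3.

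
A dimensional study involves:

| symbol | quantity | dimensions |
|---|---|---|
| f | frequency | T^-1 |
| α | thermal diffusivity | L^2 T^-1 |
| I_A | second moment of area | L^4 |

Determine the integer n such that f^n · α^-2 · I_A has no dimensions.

2

Balance the T exponent: (-1)·n from f, plus −2·(-1) + (0) = 2 from the rest, must sum to zero.
−n + 2 = 0, so n = 2.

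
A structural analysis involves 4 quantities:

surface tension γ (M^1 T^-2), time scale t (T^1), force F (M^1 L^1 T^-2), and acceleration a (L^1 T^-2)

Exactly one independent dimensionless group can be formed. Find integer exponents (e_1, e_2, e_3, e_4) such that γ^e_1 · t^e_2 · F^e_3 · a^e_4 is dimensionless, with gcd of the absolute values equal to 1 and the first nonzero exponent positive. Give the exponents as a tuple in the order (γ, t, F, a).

(1, 2, -1, 1)

M: e_1·(1) + e_2·(0) + e_3·(1) + e_4·(0) = 0
L: e_1·(0) + e_2·(0) + e_3·(1) + e_4·(1) = 0
T: e_1·(-2) + e_2·(1) + e_3·(-2) + e_4·(-2) = 0
Solving this homogeneous linear system for the smallest-integer solution (first nonzero entry positive) gives (1, 2, -1, 1).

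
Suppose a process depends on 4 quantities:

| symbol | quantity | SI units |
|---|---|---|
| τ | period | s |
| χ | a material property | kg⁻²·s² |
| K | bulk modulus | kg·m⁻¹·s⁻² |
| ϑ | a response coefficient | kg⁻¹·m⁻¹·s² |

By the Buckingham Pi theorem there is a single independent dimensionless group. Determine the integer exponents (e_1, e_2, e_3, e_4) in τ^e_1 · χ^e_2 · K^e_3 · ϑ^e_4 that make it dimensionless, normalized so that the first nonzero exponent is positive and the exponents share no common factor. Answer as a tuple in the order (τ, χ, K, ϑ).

M: e_1·(0) + e_2·(-2) + e_3·(1) + e_4·(-1) = 0
L: e_1·(0) + e_2·(0) + e_3·(-1) + e_4·(-1) = 0
T: e_1·(1) + e_2·(2) + e_3·(-2) + e_4·(2) = 0
Solving this homogeneous linear system for the smallest-integer solution (first nonzero entry positive) gives (2, 1, 1, -1).

(2, 1, 1, -1)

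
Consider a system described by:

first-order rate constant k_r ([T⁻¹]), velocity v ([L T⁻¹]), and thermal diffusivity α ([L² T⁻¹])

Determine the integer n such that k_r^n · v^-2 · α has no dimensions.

Balance the T exponent: (-1)·n from k_r, plus −2·(-1) + (-1) = 1 from the rest, must sum to zero.
−n + 1 = 0, so n = 1.

1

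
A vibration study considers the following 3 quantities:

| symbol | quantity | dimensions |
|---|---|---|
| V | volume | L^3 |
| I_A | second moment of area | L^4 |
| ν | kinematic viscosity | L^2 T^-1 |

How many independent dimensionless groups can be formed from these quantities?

1

There are 3 variables and 2 base dimensions (L, T).
The dimension matrix has rank 2.
Independent dimensionless groups: 3 − 2 = 1.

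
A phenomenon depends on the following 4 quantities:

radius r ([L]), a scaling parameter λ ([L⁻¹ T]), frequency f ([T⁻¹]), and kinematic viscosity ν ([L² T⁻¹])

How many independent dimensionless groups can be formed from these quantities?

There are 4 variables and 2 base dimensions (L, T).
The dimension matrix has rank 2.
Independent dimensionless groups: 4 − 2 = 2.

2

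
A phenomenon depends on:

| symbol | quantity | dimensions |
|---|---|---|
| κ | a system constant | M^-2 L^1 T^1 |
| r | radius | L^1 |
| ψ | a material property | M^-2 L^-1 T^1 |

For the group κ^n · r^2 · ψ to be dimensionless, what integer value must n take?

Balance the M exponent: (-2)·n from κ, plus 2·(0) + (-2) = -2 from the rest, must sum to zero.
-2n − 2 = 0, so n = -1.

-1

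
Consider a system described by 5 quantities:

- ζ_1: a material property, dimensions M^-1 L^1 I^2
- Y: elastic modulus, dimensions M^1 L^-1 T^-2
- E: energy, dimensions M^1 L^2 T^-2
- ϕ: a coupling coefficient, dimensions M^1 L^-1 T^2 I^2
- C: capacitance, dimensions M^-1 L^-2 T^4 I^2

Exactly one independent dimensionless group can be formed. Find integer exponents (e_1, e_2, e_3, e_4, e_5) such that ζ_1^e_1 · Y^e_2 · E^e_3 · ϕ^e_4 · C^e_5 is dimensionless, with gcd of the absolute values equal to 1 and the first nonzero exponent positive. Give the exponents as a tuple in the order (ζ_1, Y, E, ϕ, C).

(1, -1, -3, 2, -3)

M: e_1·(-1) + e_2·(1) + e_3·(1) + e_4·(1) + e_5·(-1) = 0
L: e_1·(1) + e_2·(-1) + e_3·(2) + e_4·(-1) + e_5·(-2) = 0
T: e_1·(0) + e_2·(-2) + e_3·(-2) + e_4·(2) + e_5·(4) = 0
I: e_1·(2) + e_2·(0) + e_3·(0) + e_4·(2) + e_5·(2) = 0
Solving this homogeneous linear system for the smallest-integer solution (first nonzero entry positive) gives (1, -1, -3, 2, -3).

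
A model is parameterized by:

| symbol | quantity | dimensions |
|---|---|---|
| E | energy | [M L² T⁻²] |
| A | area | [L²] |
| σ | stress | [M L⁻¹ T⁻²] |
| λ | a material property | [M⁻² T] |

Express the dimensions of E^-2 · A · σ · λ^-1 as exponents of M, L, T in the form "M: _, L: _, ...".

M: 1, L: -3, T: 1

Collect each base-dimension exponent across the product:
  M: −2·(1) + (0) + (1) − (-2) = 1
  L: −2·(2) + (2) + (-1) − (0) = -3
  T: −2·(-2) + (0) + (-2) − (1) = 1
So the dimensions are [M L⁻³ T].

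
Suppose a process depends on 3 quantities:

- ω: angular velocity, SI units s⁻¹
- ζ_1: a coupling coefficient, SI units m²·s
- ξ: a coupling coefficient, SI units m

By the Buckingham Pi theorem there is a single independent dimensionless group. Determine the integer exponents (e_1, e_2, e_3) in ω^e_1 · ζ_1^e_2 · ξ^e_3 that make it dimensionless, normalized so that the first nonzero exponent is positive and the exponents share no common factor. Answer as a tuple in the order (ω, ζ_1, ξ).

(1, 1, -2)

L: e_1·(0) + e_2·(2) + e_3·(1) = 0
T: e_1·(-1) + e_2·(1) + e_3·(0) = 0
Solving this homogeneous linear system for the smallest-integer solution (first nonzero entry positive) gives (1, 1, -2).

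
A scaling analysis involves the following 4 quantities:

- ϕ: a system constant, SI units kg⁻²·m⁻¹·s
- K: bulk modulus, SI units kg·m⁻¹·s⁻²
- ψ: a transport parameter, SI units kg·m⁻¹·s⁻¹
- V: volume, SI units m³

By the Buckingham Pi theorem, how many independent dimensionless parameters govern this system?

There are 4 variables and 3 base dimensions (M, L, T).
The dimension matrix has rank 3.
Independent dimensionless groups: 4 − 3 = 1.

1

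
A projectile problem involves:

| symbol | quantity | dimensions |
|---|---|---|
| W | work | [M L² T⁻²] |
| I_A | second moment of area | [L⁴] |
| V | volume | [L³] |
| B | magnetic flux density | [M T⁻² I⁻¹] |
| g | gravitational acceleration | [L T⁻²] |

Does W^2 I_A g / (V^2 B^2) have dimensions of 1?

Sum the exponent of each base dimension across the product:
  M: 2·[W]_M + [I_A]_M − 2·[V]_M − 2·[B]_M + [g]_M = 2·(1) + (0) − 2·(0) − 2·(1) + (0) = 0
  L: 2·[W]_L + [I_A]_L − 2·[V]_L − 2·[B]_L + [g]_L = 2·(2) + (4) − 2·(3) − 2·(0) + (1) = 3
  T: 2·[W]_T + [I_A]_T − 2·[V]_T − 2·[B]_T + [g]_T = 2·(-2) + (0) − 2·(0) − 2·(-2) + (-2) = -2
  I: 2·[W]_I + [I_A]_I − 2·[V]_I − 2·[B]_I + [g]_I = 2·(0) + (0) − 2·(0) − 2·(-1) + (0) = 2
Net dimensions [L³ T⁻² I²] ≠ [1] — not dimensionless.

no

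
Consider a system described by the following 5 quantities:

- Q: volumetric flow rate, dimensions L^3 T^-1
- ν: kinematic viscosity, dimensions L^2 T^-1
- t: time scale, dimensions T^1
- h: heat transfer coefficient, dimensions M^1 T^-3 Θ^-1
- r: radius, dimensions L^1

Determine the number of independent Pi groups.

There are 5 variables and 4 base dimensions (M, L, T, Θ).
The dimension matrix has rank 3 (less than 4: the dimension vectors are linearly dependent).
Independent dimensionless groups: 5 − 3 = 2.

2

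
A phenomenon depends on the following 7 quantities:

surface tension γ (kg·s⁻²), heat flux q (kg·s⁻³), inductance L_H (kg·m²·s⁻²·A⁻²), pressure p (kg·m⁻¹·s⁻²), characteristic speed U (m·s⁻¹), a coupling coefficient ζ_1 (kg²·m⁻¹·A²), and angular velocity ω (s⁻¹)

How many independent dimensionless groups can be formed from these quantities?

There are 7 variables and 4 base dimensions (M, L, T, I).
The dimension matrix has rank 4.
Independent dimensionless groups: 7 − 4 = 3.

3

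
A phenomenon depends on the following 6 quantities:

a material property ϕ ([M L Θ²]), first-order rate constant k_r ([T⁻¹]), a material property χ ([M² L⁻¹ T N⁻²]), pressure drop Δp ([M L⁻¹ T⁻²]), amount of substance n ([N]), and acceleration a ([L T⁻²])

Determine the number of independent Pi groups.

1

There are 6 variables and 5 base dimensions (M, L, T, Θ, N).
The dimension matrix has rank 5.
Independent dimensionless groups: 6 − 5 = 1.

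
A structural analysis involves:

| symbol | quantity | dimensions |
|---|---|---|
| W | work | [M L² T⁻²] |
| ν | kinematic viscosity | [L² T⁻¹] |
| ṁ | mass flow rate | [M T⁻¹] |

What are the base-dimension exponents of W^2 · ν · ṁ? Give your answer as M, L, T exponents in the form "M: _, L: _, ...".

Collect each base-dimension exponent across the product:
  M: 2·(1) + (0) + (1) = 3
  L: 2·(2) + (2) + (0) = 6
  T: 2·(-2) + (-1) + (-1) = -6
So the dimensions are [M³ L⁶ T⁻⁶].

M: 3, L: 6, T: -6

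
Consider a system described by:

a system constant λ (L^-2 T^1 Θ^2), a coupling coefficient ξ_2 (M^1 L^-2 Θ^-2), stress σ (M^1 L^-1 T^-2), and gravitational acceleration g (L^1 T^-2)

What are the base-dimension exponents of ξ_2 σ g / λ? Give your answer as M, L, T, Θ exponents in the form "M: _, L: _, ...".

Collect each base-dimension exponent across the product:
  M: −(0) + (1) + (1) + (0) = 2
  L: −(-2) + (-2) + (-1) + (1) = 0
  T: −(1) + (0) + (-2) + (-2) = -5
  Θ: −(2) + (-2) + (0) + (0) = -4
So the dimensions are [M² T⁻⁵ Θ⁻⁴].

M: 2, L: 0, T: -5, Θ: -4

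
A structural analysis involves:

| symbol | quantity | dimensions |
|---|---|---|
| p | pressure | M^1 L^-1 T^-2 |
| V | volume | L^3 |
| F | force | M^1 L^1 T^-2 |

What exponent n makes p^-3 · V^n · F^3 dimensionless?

-2

Balance the L exponent: (3)·n from V, plus −3·(-1) + 3·(1) = 6 from the rest, must sum to zero.
3n + 6 = 0, so n = -2.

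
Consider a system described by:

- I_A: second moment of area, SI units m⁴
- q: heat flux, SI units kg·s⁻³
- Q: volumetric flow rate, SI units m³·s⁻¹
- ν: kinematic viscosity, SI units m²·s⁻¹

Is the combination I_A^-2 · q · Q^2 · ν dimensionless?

no

Sum the exponent of each base dimension across the product:
  M: −2·[I_A]_M + [q]_M + 2·[Q]_M + [ν]_M = −2·(0) + (1) + 2·(0) + (0) = 1
  L: −2·[I_A]_L + [q]_L + 2·[Q]_L + [ν]_L = −2·(4) + (0) + 2·(3) + (2) = 0
  T: −2·[I_A]_T + [q]_T + 2·[Q]_T + [ν]_T = −2·(0) + (-3) + 2·(-1) + (-1) = -6
Net dimensions [M T⁻⁶] ≠ [1] — not dimensionless.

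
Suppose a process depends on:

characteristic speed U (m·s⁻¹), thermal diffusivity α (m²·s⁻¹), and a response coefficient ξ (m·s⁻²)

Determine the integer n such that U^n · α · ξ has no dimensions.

Balance the L exponent: (1)·n from U, plus (2) + (1) = 3 from the rest, must sum to zero.
n + 3 = 0, so n = -3.

-3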